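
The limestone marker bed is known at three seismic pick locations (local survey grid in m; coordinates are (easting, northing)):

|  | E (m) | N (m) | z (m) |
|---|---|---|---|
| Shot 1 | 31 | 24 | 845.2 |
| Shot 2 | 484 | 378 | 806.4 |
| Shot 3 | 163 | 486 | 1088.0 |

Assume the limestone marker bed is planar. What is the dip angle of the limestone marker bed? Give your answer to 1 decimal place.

Let the plane be z = a·E + b·N + c.
Shot 2−Shot 1: 453a + 354b = −38.8;  Shot 3−Shot 1: 132a + 462b = 242.8.
Solving gives a = −0.63901, b = 0.70812.
Gradient magnitude |∇z| = √(a² + b²) = √(0.40834 + 0.50143) = 0.95382.
True dip = arctan(0.95382) = 43.6°, dipping toward SE (azimuth ≈ 138°).

43.6°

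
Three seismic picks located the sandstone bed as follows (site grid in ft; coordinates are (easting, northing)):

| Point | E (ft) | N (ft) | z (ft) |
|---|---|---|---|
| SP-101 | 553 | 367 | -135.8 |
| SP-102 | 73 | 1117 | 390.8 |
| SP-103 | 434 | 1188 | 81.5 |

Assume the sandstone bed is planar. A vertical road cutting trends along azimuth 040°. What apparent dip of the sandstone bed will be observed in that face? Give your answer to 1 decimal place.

24.9°

Let the plane be z = a·E + b·N + c.
SP-102−SP-101: −480a + 750b = 526.6;  SP-103−SP-101: −119a + 821b = 217.3.
Solving gives a = −0.88365, b = 0.13660.
Unit vector along 040° is (sin 40°, cos 40°) = (0.6428, 0.7660).
Slope in that direction = a·(0.6428) + b·(0.7660) = −0.46336.
Apparent dip = arctan|0.46336| = 24.9° (true dip is 41.8°, so apparent ≤ true as expected).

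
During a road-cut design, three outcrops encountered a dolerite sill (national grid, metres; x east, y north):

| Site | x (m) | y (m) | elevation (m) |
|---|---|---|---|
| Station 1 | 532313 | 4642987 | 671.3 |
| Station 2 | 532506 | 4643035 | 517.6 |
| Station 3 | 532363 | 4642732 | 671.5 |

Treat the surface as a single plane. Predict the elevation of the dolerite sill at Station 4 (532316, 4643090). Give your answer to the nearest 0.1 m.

Let the plane be z = a·x + b·y + c.
Station 2−Station 1: 193a + 48b = −153.7;  Station 3−Station 1: 50a − 255b = 0.2.
Solving gives a = −0.759157222, b = −0.149638671.
Then c = 671.3 − a·532313 − b·4642987 = 1099550.96.
At (532316, 4643090): z = −404111.5 − 694785.8 + 1099550.96 = 653.6 m.

653.6 m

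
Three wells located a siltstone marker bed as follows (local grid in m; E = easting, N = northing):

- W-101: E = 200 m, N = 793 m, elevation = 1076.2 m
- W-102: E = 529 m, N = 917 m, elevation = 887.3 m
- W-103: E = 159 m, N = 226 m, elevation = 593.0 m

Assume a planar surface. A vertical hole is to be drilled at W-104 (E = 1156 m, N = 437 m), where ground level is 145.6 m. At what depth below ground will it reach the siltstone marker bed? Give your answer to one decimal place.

Two edge vectors: W-101→W-102 = (329, 124, -188.9), W-101→W-103 = (-41, -567, -483.2).
Normal n = (W-101→W-102) × (W-101→W-103) = (-167023.1, 166717.7, -181459).
So ∂z/∂E = −n_x/n_z = −0.920445 and ∂z/∂N = −n_y/n_z = 0.918762.
Intercept c from W-101: 1076.2 + 184.09 − 728.58 = 531.71.
At (1156, 437): z_contact = −1064.03 + 401.50 + 531.71 = -130.83 m.
Depth below ground = 145.6 − (-130.83) = 276.4 m.

276.4 m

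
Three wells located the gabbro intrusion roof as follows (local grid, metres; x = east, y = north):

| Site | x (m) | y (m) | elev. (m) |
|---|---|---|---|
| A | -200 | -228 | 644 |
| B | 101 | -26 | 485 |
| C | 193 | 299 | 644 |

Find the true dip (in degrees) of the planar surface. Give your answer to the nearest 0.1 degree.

Two edge vectors: A→B = (301, 202, -159), A→C = (393, 527, 0).
Normal n = (A→B) × (A→C) = (83793, -62487, 79241).
So ∂z/∂x = −n_x/n_z = −1.05745 and ∂z/∂y = −n_y/n_z = 0.78857.
Gradient magnitude |∇z| = √(a² + b²) = √(1.11819 + 0.62184) = 1.31910.
True dip = arctan(1.31910) = 52.8°, dipping toward SE (azimuth ≈ 127°).

52.8°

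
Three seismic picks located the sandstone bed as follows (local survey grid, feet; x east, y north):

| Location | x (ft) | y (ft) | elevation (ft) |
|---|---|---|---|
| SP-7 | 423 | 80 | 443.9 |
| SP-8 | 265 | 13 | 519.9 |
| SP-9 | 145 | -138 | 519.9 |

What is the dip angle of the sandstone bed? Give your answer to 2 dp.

42.82°

Let the plane be z = a·x + b·y + c.
SP-8−SP-7: −158a − 67b = 76;  SP-9−SP-7: −278a − 218b = 76.
Solving gives a = −0.72550, b = 0.57656.
Gradient magnitude |∇z| = √(a² + b²) = √(0.52635 + 0.33242) = 0.92670.
True dip = arctan(0.92670) = 42.82°, dipping toward SE (azimuth ≈ 128°).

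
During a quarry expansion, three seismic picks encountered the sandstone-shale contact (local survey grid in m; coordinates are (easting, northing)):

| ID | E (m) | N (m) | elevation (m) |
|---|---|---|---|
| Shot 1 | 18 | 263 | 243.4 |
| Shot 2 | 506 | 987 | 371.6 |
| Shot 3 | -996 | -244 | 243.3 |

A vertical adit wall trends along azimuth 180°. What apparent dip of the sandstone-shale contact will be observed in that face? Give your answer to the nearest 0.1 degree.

Let the plane be z = a·E + b·N + c.
Shot 2−Shot 1: 488a + 724b = 128.2;  Shot 3−Shot 1: −1014a − 507b = −0.1.
Solving gives a = −0.13339, b = 0.26698.
Unit vector along 180° is (sin 180°, cos 180°) = (0.0000, -1.0000).
Slope in that direction = a·(0.0000) + b·(-1.0000) = −0.26698.
Apparent dip = arctan|0.26698| = 14.9° (true dip is 16.6°, so apparent ≤ true as expected).

14.9°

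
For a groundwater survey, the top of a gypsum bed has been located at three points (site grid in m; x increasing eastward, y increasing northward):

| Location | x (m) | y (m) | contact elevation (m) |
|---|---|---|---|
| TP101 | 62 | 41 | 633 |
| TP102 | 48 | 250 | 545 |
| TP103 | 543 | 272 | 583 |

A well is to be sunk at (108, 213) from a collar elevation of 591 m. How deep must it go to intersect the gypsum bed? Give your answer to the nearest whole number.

25 m

Let the plane be z = a·x + b·y + c.
TP102−TP101: −14a + 209b = −88;  TP103−TP101: 481a + 231b = −50.
Solving gives a = 0.09520, b = −0.41468.
Then c = 633 − a·62 − b·41 = 644.10.
At (108, 213): z_contact = 10.3 − 88.3 + 644.10 = 566.1 m.
Depth below ground = 591 − 566.1 = 25 m.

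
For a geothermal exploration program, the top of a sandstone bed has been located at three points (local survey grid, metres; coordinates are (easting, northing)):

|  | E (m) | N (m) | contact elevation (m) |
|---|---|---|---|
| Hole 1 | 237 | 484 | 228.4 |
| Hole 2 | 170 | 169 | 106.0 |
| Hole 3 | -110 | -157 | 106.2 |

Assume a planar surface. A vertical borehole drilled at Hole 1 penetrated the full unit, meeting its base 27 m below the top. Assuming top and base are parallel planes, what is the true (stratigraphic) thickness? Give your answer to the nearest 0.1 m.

21.2 m

Two edge vectors: Hole 1→Hole 2 = (-67, -315, -122.4), Hole 1→Hole 3 = (-347, -641, -122.2).
Normal n = (Hole 1→Hole 2) × (Hole 1→Hole 3) = (-39965.4, 34285.4, -66358).
So ∂z/∂E = −n_x/n_z = −0.60227 and ∂z/∂N = −n_y/n_z = 0.51667.
|∇z| = √(a²+b²) = 0.79352, so dip δ = arctan(0.79352) = 38.43°.
True thickness = vertical thickness × cos δ = 27 × cos 38.43° = 21.2 m.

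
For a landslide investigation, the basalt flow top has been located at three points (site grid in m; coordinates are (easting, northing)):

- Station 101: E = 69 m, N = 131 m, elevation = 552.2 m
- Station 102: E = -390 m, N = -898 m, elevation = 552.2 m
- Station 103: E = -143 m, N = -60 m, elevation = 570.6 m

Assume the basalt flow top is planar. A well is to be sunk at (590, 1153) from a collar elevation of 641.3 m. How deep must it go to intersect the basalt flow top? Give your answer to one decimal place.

98.5 m

Let the plane be z = a·E + b·N + c.
Station 102−Station 101: −459a − 1029b = 0;  Station 103−Station 101: −212a − 191b = 18.4.
Solving gives a = −0.145108, b = 0.064728.
Then c = 552.2 − a·69 − b·131 = 553.73.
At (590, 1153): z_contact = −85.61 + 74.63 + 553.73 = 542.75 m.
Depth below ground = 641.3 − 542.75 = 98.5 m.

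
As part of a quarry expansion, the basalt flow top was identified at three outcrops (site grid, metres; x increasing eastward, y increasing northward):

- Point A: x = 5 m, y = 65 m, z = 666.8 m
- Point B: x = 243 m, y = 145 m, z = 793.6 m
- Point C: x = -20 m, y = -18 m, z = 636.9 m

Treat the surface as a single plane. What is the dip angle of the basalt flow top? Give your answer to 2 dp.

26.98°

Two edge vectors: Point A→Point B = (238, 80, 126.8), Point A→Point C = (-25, -83, -29.9).
Normal n = (Point A→Point B) × (Point A→Point C) = (8132.4, 3946.2, -17754).
So ∂z/∂x = −n_x/n_z = 0.45806 and ∂z/∂y = −n_y/n_z = 0.22227.
Gradient magnitude |∇z| = √(a² + b²) = √(0.20982 + 0.04940) = 0.50914.
True dip = arctan(0.50914) = 26.98°, dipping toward WSW (azimuth ≈ 244°).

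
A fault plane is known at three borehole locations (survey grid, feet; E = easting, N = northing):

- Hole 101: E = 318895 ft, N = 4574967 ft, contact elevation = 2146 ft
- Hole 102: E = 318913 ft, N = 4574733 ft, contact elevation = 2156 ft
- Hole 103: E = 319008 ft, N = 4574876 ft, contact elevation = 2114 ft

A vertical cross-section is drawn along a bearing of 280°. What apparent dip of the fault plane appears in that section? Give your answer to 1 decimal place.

Let the plane be z = a·E + b·N + c.
Hole 102−Hole 101: 18a − 234b = 10;  Hole 103−Hole 101: 113a − 91b = −32.
Solving gives a = −0.33857, b = −0.06878.
Unit vector along 280° is (sin 280°, cos 280°) = (-0.9848, 0.1736).
Slope in that direction = a·(-0.9848) + b·(0.1736) = 0.32149.
Apparent dip = arctan|0.32149| = 17.8° (true dip is 19.1°, so apparent ≤ true as expected).

17.8°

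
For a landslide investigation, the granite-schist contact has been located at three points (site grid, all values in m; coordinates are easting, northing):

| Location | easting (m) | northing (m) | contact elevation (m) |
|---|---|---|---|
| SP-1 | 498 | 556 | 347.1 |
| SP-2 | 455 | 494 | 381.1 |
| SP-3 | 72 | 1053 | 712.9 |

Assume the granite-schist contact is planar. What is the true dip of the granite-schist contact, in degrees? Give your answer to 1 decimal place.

39.6°

Let the plane be z = a·easting + b·northing + c.
SP-2−SP-1: −43a − 62b = 34;  SP-3−SP-1: −426a + 497b = 365.8.
Solving gives a = −0.82828, b = 0.02606.
Gradient magnitude |∇z| = √(a² + b²) = √(0.68604 + 0.00068) = 0.82869.
True dip = arctan(0.82869) = 39.6°, dipping toward E (azimuth ≈ 092°).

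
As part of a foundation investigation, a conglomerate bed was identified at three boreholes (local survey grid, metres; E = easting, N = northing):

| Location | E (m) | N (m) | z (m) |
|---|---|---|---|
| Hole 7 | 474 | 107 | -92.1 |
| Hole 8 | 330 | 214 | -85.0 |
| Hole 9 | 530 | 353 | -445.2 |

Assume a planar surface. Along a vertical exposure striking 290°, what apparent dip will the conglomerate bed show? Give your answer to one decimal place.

Two edge vectors: Hole 7→Hole 8 = (-144, 107, 7.1), Hole 7→Hole 9 = (56, 246, -353.1).
Normal n = (Hole 7→Hole 8) × (Hole 7→Hole 9) = (-39528.3, -50448.8, -41416).
So ∂z/∂E = −n_x/n_z = −0.95442 and ∂z/∂N = −n_y/n_z = −1.21810.
Unit vector along 290° is (sin 290°, cos 290°) = (-0.9397, 0.3420).
Slope in that direction = a·(-0.9397) + b·(0.3420) = 0.48025.
Apparent dip = arctan|0.48025| = 25.7° (true dip is 57.1°, so apparent ≤ true as expected).

25.7°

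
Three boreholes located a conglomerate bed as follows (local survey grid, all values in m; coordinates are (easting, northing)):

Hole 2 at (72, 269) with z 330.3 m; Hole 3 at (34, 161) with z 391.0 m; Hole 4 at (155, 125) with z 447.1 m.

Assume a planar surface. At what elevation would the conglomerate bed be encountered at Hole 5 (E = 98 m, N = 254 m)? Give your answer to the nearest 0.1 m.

347.1 m

Two edge vectors: Hole 2→Hole 3 = (-38, -108, 60.7), Hole 2→Hole 4 = (83, -144, 116.8).
Normal n = (Hole 2→Hole 3) × (Hole 2→Hole 4) = (-3873.6, 9476.5, 14436).
So ∂z/∂E = −n_x/n_z = 0.26833 and ∂z/∂N = −n_y/n_z = −0.65645.
Intercept c from Hole 2: 330.3 − 19.32 + 176.58 = 487.57.
At (98, 254): z = 26.3 − 166.7 + 487.57 = 347.1 m.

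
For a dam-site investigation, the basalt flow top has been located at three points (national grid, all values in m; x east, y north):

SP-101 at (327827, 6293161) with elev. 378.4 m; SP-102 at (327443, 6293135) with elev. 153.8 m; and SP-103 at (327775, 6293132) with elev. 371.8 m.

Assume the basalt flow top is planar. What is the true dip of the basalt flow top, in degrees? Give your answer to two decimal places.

48.68°

Two edge vectors: SP-101→SP-102 = (-384, -26, -224.6), SP-101→SP-103 = (-52, -29, -6.6).
Normal n = (SP-101→SP-102) × (SP-101→SP-103) = (-6341.8, 9144.8, 9784).
So ∂z/∂x = −n_x/n_z = 0.64818 and ∂z/∂y = −n_y/n_z = −0.93467.
Gradient magnitude |∇z| = √(a² + b²) = √(0.42014 + 0.87361) = 1.13743.
True dip = arctan(1.13743) = 48.68°, dipping toward NW (azimuth ≈ 325°).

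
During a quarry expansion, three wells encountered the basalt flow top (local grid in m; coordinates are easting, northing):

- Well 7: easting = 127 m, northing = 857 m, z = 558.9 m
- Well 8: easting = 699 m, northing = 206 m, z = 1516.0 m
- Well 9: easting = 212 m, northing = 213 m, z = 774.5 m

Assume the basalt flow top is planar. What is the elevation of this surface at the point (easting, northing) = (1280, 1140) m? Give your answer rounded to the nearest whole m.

Two edge vectors: Well 7→Well 8 = (572, -651, 957.1), Well 7→Well 9 = (85, -644, 215.6).
Normal n = (Well 7→Well 8) × (Well 7→Well 9) = (476016.8, -41969.7, -313033).
So ∂z/∂easting = −n_x/n_z = 1.52066 and ∂z/∂northing = −n_y/n_z = −0.13407.
Intercept c from Well 7: 558.9 − 193.12 + 114.90 = 480.68.
At (1280, 1140): z = 1946.4 − 152.8 + 480.68 = 2274.3 m.

2274 m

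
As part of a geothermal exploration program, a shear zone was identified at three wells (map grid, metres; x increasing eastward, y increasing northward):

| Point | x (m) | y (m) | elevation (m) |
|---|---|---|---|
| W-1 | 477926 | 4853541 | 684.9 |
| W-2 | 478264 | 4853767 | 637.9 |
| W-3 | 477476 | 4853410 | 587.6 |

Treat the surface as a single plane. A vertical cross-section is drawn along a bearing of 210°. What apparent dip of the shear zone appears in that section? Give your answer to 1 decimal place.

Two edge vectors: W-1→W-2 = (338, 226, -47), W-1→W-3 = (-450, -131, -97.3).
Normal n = (W-1→W-2) × (W-1→W-3) = (-28146.8, 54037.4, 57422).
So ∂z/∂x = −n_x/n_z = 0.49017 and ∂z/∂y = −n_y/n_z = −0.94106.
Unit vector along 210° is (sin 210°, cos 210°) = (-0.5000, -0.8660).
Slope in that direction = a·(-0.5000) + b·(-0.8660) = 0.56989.
Apparent dip = arctan|0.56989| = 29.7° (true dip is 46.7°, so apparent ≤ true as expected).

29.7°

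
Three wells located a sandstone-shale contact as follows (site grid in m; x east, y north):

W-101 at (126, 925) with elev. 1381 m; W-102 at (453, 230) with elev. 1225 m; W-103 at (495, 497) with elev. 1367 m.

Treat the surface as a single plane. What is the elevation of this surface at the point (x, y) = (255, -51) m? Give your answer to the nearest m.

1000 m

Let the plane be z = a·x + b·y + c.
W-102−W-101: 327a − 695b = −156;  W-103−W-101: 369a − 428b = −14.
Solving gives a = 0.48960, b = 0.45482.
Then c = 1381 − a·126 − b·925 = 898.60.
At (255, -51): z = 124.8 − 23.2 + 898.60 = 1000.3 m.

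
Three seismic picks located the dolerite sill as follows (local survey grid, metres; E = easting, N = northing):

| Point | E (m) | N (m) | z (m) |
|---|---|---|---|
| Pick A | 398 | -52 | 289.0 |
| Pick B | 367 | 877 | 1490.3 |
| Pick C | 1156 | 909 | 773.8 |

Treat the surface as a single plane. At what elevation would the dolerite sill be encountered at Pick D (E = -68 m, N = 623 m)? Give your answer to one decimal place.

1587.3 m

Let the plane be z = a·E + b·N + c.
Pick B−Pick A: −31a + 929b = 1201.3;  Pick C−Pick A: 758a + 961b = 484.8.
Solving gives a = −0.959259, b = 1.261101.
Then c = 289 − a·398 − b·-52 = 736.36.
At (-68, 623): z = 65.2 + 785.7 + 736.36 = 1587.3 m.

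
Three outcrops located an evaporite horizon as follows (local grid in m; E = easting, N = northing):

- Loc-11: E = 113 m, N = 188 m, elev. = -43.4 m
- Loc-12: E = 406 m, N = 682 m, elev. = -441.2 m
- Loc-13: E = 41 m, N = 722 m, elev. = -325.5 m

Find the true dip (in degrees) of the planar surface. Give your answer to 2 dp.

Let the plane be z = a·E + b·N + c.
Loc-12−Loc-11: 293a + 494b = −397.8;  Loc-13−Loc-11: −72a + 534b = −282.1.
Solving gives a = −0.38050, b = −0.57958.
Gradient magnitude |∇z| = √(a² + b²) = √(0.14478 + 0.33591) = 0.69332.
True dip = arctan(0.69332) = 34.73°, dipping toward NNE (azimuth ≈ 033°).

34.73°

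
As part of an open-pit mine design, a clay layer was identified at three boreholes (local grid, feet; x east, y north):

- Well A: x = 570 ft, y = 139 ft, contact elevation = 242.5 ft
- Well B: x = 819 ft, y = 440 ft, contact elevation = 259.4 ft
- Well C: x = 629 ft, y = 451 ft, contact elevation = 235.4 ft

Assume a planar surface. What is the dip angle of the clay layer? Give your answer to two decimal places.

7.52°

Let the plane be z = a·x + b·y + c.
Well B−Well A: 249a + 301b = 16.9;  Well C−Well A: 59a + 312b = −7.1.
Solving gives a = 0.12364, b = −0.04614.
Gradient magnitude |∇z| = √(a² + b²) = √(0.01529 + 0.00213) = 0.13197.
True dip = arctan(0.13197) = 7.52°, dipping toward WNW (azimuth ≈ 290°).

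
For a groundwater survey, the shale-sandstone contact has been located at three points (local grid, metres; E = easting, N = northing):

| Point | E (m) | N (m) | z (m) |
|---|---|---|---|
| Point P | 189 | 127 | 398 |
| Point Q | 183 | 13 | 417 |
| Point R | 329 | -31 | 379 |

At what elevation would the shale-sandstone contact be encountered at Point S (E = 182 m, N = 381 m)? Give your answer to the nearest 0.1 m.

Let the plane be z = a·E + b·N + c.
Point Q−Point P: −6a − 114b = 19;  Point R−Point P: 140a − 158b = −19.
Solving gives a = −0.30565, b = −0.15058.
Then c = 398 − a·189 − b·127 = 474.89.
At (182, 381): z = −55.6 − 57.4 + 474.89 = 361.9 m.

361.9 m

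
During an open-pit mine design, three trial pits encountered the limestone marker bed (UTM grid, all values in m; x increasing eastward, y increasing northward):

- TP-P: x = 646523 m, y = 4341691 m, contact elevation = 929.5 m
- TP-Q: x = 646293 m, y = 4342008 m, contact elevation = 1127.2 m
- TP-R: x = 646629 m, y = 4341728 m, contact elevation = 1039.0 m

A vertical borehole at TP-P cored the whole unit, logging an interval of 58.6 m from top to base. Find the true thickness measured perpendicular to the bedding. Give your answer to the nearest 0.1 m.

Let the plane be z = a·x + b·y + c.
TP-Q−TP-P: −230a + 317b = 197.7;  TP-R−TP-P: 106a + 37b = 109.5.
Solving gives a = 0.65057, b = 1.09568.
|∇z| = √(a²+b²) = 1.27426, so dip δ = arctan(1.27426) = 51.88°.
True thickness = vertical thickness × cos δ = 58.6 × cos 51.88° = 36.2 m.

36.2 m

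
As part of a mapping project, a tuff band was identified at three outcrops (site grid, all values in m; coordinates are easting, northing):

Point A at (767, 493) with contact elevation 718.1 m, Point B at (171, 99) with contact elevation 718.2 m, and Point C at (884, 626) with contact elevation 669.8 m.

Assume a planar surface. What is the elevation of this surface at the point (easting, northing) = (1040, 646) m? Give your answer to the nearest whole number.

742 m

Two edge vectors: Point A→Point B = (-596, -394, 0.1), Point A→Point C = (117, 133, -48.3).
Normal n = (Point A→Point B) × (Point A→Point C) = (19016.9, -28775.1, -33170).
So ∂z/∂easting = −n_x/n_z = 0.57332 and ∂z/∂northing = −n_y/n_z = −0.86750.
Intercept c from Point A: 718.1 − 439.73 + 427.68 = 706.05.
At (1040, 646): z = 596.2 − 560.4 + 706.05 = 741.9 m.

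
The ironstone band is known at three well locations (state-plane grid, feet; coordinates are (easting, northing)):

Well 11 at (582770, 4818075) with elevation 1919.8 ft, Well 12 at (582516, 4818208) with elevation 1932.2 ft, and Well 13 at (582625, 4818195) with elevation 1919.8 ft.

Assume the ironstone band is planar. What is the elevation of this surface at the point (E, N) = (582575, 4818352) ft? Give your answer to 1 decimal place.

Two edge vectors: Well 11→Well 12 = (-254, 133, 12.4), Well 11→Well 13 = (-145, 120, 0).
Normal n = (Well 11→Well 12) × (Well 11→Well 13) = (-1488, -1798, -11195).
So ∂z/∂E = −n_x/n_z = −0.132916481 and ∂z/∂N = −n_y/n_z = −0.160607414.
Intercept c from Well 11: 1919.8 + 77459.74 + 773818.57 = 853198.10.
At (582575, 4818352): z = −77433.8 − 773863.1 + 853198.10 = 1901.2 ft.

1901.2 ft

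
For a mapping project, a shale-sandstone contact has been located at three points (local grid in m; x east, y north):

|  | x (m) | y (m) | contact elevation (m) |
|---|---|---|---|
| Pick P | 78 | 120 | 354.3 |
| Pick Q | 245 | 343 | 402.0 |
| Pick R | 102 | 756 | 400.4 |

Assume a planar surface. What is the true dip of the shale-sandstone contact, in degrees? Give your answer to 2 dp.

Two edge vectors: Pick P→Pick Q = (167, 223, 47.7), Pick P→Pick R = (24, 636, 46.1).
Normal n = (Pick P→Pick Q) × (Pick P→Pick R) = (-20056.9, -6553.9, 100860).
So ∂z/∂x = −n_x/n_z = 0.19886 and ∂z/∂y = −n_y/n_z = 0.06498.
Gradient magnitude |∇z| = √(a² + b²) = √(0.03954 + 0.00422) = 0.20921.
True dip = arctan(0.20921) = 11.82°, dipping toward WSW (azimuth ≈ 252°).

11.82°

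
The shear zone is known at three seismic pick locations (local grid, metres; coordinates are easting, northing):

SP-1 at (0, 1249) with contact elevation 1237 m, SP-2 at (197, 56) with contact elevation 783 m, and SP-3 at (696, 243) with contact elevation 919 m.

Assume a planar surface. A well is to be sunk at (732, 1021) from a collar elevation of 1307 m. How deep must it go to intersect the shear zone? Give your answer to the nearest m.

72 m

Two edge vectors: SP-1→SP-2 = (197, -1193, -454), SP-1→SP-3 = (696, -1006, -318).
Normal n = (SP-1→SP-2) × (SP-1→SP-3) = (-77350, -253338, 632146).
So ∂z/∂easting = −n_x/n_z = 0.12236 and ∂z/∂northing = −n_y/n_z = 0.40076.
Intercept c from SP-1: 1237 + 0.00 − 500.55 = 736.45.
At (732, 1021): z_contact = 89.6 + 409.2 + 736.45 = 1235.2 m.
Depth below ground = 1307 − 1235.2 = 72 m.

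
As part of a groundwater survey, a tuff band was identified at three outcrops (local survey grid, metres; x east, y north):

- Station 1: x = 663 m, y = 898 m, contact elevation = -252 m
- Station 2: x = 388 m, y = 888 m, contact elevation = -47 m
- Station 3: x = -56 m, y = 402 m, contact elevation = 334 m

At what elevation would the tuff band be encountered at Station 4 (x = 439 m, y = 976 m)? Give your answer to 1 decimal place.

-94.2 m

Let the plane be z = a·x + b·y + c.
Station 2−Station 1: −275a − 10b = 205;  Station 3−Station 1: −719a − 496b = 586.
Solving gives a = −0.74158, b = −0.10645.
Then c = -252 − a·663 − b·898 = 335.27.
At (439, 976): z = −325.6 − 103.9 + 335.27 = -94.2 m.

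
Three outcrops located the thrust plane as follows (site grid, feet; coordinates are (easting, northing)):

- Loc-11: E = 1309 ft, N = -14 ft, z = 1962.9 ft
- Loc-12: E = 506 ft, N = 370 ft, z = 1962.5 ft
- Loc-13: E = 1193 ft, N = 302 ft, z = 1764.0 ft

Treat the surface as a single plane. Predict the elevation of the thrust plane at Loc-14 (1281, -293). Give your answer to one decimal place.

Let the plane be z = a·E + b·N + c.
Loc-12−Loc-11: −803a + 384b = −0.4;  Loc-13−Loc-11: −116a + 316b = −198.9.
Solving gives a = −0.364483, b = −0.763228.
Then c = 1962.9 − a·1309 − b·-14 = 2429.32.
At (1281, -293): z = −466.9 + 223.6 + 2429.32 = 2186.0 ft.

2186.0 ft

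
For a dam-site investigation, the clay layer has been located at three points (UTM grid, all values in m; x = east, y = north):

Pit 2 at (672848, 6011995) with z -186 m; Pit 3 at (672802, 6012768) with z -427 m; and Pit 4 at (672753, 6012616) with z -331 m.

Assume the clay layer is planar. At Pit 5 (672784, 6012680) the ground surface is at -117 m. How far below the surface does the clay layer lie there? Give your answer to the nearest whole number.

Two edge vectors: Pit 2→Pit 3 = (-46, 773, -241), Pit 2→Pit 4 = (-95, 621, -145).
Normal n = (Pit 2→Pit 3) × (Pit 2→Pit 4) = (37576, 16225, 44869).
So ∂z/∂x = −n_x/n_z = −0.83746016 and ∂z/∂y = −n_y/n_z = −0.36160824.
Intercept c from Pit 2: -186 + 563483.39 + 2173986.91 = 2737284.31.
At (672784, 6012680): z_contact = −563429.8 − 2174234.6 + 2737284.31 = -380.1 m.
Depth below ground = -117 − (-380.1) = 263 m.

263 m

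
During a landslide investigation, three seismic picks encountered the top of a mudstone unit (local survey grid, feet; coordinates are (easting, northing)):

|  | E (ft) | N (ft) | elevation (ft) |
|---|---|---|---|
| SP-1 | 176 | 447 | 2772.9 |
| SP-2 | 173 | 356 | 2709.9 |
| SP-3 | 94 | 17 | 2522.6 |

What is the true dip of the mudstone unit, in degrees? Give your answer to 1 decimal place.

Let the plane be z = a·E + b·N + c.
SP-2−SP-1: −3a − 91b = −63;  SP-3−SP-1: −82a − 430b = −250.3.
Solving gives a = −0.69875, b = 0.71534.
Gradient magnitude |∇z| = √(a² + b²) = √(0.48825 + 0.51172) = 0.99999.
True dip = arctan(0.99999) = 45.0°, dipping toward SE (azimuth ≈ 136°).

45.0°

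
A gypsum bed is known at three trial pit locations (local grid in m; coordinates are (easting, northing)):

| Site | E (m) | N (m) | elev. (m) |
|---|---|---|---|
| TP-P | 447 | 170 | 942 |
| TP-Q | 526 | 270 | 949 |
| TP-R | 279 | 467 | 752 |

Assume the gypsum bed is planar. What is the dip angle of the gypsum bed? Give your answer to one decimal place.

Two edge vectors: TP-P→TP-Q = (79, 100, 7), TP-P→TP-R = (-168, 297, -190).
Normal n = (TP-P→TP-Q) × (TP-P→TP-R) = (-21079, 13834, 40263).
So ∂z/∂E = −n_x/n_z = 0.52353 and ∂z/∂N = −n_y/n_z = −0.34359.
Gradient magnitude |∇z| = √(a² + b²) = √(0.27409 + 0.11805) = 0.62621.
True dip = arctan(0.62621) = 32.1°, dipping toward WNW (azimuth ≈ 303°).

32.1°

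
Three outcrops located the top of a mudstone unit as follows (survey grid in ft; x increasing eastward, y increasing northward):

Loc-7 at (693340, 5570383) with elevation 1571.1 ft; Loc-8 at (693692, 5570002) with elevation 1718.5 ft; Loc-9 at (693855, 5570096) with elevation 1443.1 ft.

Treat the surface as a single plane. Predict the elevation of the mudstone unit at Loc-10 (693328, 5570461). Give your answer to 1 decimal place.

1483.5 ft

Let the plane be z = a·x + b·y + c.
Loc-8−Loc-7: 352a − 381b = 147.4;  Loc-9−Loc-7: 515a − 287b = −128.
Solving gives a = −0.956727002, b = −1.270781902.
Then c = 1571.1 − a·693340 − b·5570383 = 7743650.10.
At (693328, 5570461): z = −663325.6 − 7078841.0 + 7743650.10 = 1483.5 ft.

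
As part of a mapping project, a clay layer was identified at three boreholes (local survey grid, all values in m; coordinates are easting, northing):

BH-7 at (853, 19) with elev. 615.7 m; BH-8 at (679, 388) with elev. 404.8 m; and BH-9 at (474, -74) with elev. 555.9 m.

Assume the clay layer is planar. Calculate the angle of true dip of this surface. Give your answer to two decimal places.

27.45°

Two edge vectors: BH-7→BH-8 = (-174, 369, -210.9), BH-7→BH-9 = (-379, -93, -59.8).
Normal n = (BH-7→BH-8) × (BH-7→BH-9) = (-41679.9, 69525.9, 156033).
So ∂z/∂easting = −n_x/n_z = 0.26712 and ∂z/∂northing = −n_y/n_z = −0.44558.
Gradient magnitude |∇z| = √(a² + b²) = √(0.07135 + 0.19855) = 0.51952.
True dip = arctan(0.51952) = 27.45°, dipping toward NNW (azimuth ≈ 329°).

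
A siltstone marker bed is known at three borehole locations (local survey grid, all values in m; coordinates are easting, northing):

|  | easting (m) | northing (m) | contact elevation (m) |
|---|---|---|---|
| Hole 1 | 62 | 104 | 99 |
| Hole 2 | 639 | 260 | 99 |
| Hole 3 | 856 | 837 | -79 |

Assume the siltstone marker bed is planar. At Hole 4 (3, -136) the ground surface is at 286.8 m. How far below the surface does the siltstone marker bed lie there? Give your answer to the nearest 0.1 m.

110.9 m

Let the plane be z = a·easting + b·northing + c.
Hole 2−Hole 1: 577a + 156b = 0;  Hole 3−Hole 1: 794a + 733b = −178.
Solving gives a = 0.09285, b = −0.34341.
Then c = 99 − a·62 − b·104 = 128.96.
At (3, -136): z_contact = 0.28 + 46.70 + 128.96 = 175.94 m.
Depth below ground = 286.8 − 175.94 = 110.9 m.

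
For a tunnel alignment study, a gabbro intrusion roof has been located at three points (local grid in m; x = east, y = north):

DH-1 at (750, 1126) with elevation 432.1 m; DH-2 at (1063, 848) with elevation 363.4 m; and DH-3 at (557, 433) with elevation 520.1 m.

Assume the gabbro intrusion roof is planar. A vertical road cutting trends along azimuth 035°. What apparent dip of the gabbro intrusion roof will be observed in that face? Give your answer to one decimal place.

11.1°

Two edge vectors: DH-1→DH-2 = (313, -278, -68.7), DH-1→DH-3 = (-193, -693, 88).
Normal n = (DH-1→DH-2) × (DH-1→DH-3) = (-72073.1, -14284.9, -270563).
So ∂z/∂x = −n_x/n_z = −0.26638 and ∂z/∂y = −n_y/n_z = −0.05280.
Unit vector along 035° is (sin 35°, cos 35°) = (0.5736, 0.8192).
Slope in that direction = a·(0.5736) + b·(0.8192) = −0.19604.
Apparent dip = arctan|0.19604| = 11.1° (true dip is 15.2°, so apparent ≤ true as expected).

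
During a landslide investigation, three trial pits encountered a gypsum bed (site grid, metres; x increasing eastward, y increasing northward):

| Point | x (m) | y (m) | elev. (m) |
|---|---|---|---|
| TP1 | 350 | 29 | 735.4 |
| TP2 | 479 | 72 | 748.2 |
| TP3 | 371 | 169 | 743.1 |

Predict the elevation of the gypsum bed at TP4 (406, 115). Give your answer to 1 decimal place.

Let the plane be z = a·x + b·y + c.
TP2−TP1: 129a + 43b = 12.8;  TP3−TP1: 21a + 140b = 7.7.
Solving gives a = 0.08515, b = 0.04223.
Then c = 735.4 − a·350 − b·29 = 704.37.
At (406, 115): z = 34.6 + 4.9 + 704.37 = 743.8 m.

743.8 m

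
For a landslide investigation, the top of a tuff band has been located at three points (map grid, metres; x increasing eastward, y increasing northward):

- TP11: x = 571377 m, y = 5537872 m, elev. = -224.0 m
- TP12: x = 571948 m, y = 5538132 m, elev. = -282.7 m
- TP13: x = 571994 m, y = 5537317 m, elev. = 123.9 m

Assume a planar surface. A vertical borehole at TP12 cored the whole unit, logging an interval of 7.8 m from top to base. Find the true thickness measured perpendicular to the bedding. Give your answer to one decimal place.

Two edge vectors: TP11→TP12 = (571, 260, -58.7), TP11→TP13 = (617, -555, 347.9).
Normal n = (TP11→TP12) × (TP11→TP13) = (57875.5, -234868.8, -477325).
So ∂z/∂x = −n_x/n_z = 0.12125 and ∂z/∂y = −n_y/n_z = −0.49205.
|∇z| = √(a²+b²) = 0.50677, so dip δ = arctan(0.50677) = 26.87°.
True thickness = vertical thickness × cos δ = 7.8 × cos 26.87° = 7.0 m.

7.0 m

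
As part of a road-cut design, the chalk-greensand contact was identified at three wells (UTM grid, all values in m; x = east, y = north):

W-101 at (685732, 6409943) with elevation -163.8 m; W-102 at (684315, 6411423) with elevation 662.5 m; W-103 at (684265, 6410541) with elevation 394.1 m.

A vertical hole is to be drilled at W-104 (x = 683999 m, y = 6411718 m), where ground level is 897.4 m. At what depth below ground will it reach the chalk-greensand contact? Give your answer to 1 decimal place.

Two edge vectors: W-101→W-102 = (-1417, 1480, 826.3), W-101→W-103 = (-1467, 598, 557.9).
Normal n = (W-101→W-102) × (W-101→W-103) = (331564.6, -421637.8, 1323794).
So ∂z/∂x = −n_x/n_z = −0.250465405 and ∂z/∂y = −n_y/n_z = 0.318507109.
Intercept c from W-101: -163.8 + 171752.14 − 2041612.41 = −1870024.07.
At (683999, 6411718): z_contact = −171318.09 + 2042177.76 − 1870024.07 = 835.61 m.
Depth below ground = 897.4 − 835.61 = 61.8 m.

61.8 m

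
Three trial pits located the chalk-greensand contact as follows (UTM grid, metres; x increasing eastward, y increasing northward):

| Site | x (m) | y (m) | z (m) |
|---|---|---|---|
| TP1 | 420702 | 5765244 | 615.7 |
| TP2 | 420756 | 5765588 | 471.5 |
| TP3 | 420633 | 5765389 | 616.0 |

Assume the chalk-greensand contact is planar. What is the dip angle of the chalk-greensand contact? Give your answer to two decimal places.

36.36°

Two edge vectors: TP1→TP2 = (54, 344, -144.2), TP1→TP3 = (-69, 145, 0.3).
Normal n = (TP1→TP2) × (TP1→TP3) = (21012.2, 9933.6, 31566).
So ∂z/∂x = −n_x/n_z = −0.66566 and ∂z/∂y = −n_y/n_z = −0.31469.
Gradient magnitude |∇z| = √(a² + b²) = √(0.44310 + 0.09903) = 0.73630.
True dip = arctan(0.73630) = 36.36°, dipping toward ENE (azimuth ≈ 065°).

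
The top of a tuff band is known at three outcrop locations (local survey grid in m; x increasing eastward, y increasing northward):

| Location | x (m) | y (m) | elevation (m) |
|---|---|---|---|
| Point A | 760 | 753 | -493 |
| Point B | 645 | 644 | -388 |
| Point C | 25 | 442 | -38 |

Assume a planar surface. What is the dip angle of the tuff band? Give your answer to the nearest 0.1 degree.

34.1°

Let the plane be z = a·x + b·y + c.
Point B−Point A: −115a − 109b = 105;  Point C−Point A: −735a − 311b = 455.
Solving gives a = −0.38196, b = −0.56032.
Gradient magnitude |∇z| = √(a² + b²) = √(0.14589 + 0.31395) = 0.67812.
True dip = arctan(0.67812) = 34.1°, dipping toward NE (azimuth ≈ 034°).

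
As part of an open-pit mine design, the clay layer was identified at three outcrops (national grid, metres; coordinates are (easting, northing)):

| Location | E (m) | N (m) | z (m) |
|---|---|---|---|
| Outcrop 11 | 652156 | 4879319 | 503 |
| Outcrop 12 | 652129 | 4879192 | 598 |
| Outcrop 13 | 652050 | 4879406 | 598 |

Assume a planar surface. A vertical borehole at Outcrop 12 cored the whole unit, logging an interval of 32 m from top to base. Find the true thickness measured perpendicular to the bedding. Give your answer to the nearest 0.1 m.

Let the plane be z = a·E + b·N + c.
Outcrop 12−Outcrop 11: −27a − 127b = 95;  Outcrop 13−Outcrop 11: −106a + 87b = 95.
Solving gives a = −1.28581, b = −0.47467.
|∇z| = √(a²+b²) = 1.37063, so dip δ = arctan(1.37063) = 53.89°.
True thickness = vertical thickness × cos δ = 32 × cos 53.89° = 18.9 m.

18.9 m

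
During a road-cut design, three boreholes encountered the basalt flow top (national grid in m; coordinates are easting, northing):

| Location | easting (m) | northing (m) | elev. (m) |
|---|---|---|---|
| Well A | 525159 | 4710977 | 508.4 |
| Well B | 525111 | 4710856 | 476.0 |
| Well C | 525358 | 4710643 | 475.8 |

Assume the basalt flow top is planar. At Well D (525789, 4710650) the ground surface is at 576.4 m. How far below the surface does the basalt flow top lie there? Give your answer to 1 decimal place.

Let the plane be z = a·easting + b·northing + c.
Well B−Well A: −48a − 121b = −32.4;  Well C−Well A: 199a − 334b = −32.6.
Solving gives a = 0.171449228, b = 0.199755678.
Then c = 508.4 − a·525159 − b·4710977 = −1030574.11.
At (525789, 4710650): z_contact = 90146.12 + 940979.08 − 1030574.11 = 551.09 m.
Depth below ground = 576.4 − 551.09 = 25.3 m.

25.3 m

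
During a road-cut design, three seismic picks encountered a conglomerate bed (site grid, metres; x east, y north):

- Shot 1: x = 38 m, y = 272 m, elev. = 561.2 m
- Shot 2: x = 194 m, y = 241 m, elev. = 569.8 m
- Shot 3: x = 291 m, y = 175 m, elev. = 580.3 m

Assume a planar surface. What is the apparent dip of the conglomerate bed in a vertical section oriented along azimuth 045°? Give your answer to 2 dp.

Let the plane be z = a·x + b·y + c.
Shot 2−Shot 1: 156a − 31b = 8.6;  Shot 3−Shot 1: 253a − 97b = 19.1.
Solving gives a = 0.03321, b = −0.11028.
Unit vector along 045° is (sin 45°, cos 45°) = (0.7071, 0.7071).
Slope in that direction = a·(0.7071) + b·(0.7071) = −0.05449.
Apparent dip = arctan|0.05449| = 3.12° (true dip is 6.6°, so apparent ≤ true as expected).

3.12°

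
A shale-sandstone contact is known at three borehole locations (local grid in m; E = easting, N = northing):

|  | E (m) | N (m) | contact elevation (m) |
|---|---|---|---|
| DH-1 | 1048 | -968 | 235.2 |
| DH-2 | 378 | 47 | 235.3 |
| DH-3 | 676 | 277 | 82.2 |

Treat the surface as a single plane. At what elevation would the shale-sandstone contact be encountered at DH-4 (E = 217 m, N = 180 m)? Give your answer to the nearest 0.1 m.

260.2 m

Let the plane be z = a·E + b·N + c.
DH-2−DH-1: −670a + 1015b = 0.1;  DH-3−DH-1: −372a + 1245b = −153.
Solving gives a = −0.340407, b = −0.224603.
Then c = 235.2 − a·1048 − b·-968 = 374.53.
At (217, 180): z = −73.9 − 40.4 + 374.53 = 260.2 m.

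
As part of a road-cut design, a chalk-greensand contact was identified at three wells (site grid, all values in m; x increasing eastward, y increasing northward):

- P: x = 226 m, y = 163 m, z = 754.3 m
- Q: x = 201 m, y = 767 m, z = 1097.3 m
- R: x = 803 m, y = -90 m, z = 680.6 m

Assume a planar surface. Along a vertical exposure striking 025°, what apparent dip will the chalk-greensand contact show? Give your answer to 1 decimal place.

Two edge vectors: P→Q = (-25, 604, 343), P→R = (577, -253, -73.7).
Normal n = (P→Q) × (P→R) = (42264.2, 196068.5, -342183).
So ∂z/∂x = −n_x/n_z = 0.12351 and ∂z/∂y = −n_y/n_z = 0.57299.
Unit vector along 025° is (sin 25°, cos 25°) = (0.4226, 0.9063).
Slope in that direction = a·(0.4226) + b·(0.9063) = 0.57151.
Apparent dip = arctan|0.57151| = 29.7° (true dip is 30.4°, so apparent ≤ true as expected).

29.7°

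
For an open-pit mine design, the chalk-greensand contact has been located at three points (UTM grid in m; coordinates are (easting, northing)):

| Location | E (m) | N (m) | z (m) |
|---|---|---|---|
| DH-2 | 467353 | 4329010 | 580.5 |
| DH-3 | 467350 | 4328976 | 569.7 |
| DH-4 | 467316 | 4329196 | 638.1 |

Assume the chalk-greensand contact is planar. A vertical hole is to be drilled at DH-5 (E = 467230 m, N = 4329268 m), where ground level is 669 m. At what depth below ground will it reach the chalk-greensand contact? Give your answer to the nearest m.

Two edge vectors: DH-2→DH-3 = (-3, -34, -10.8), DH-2→DH-4 = (-37, 186, 57.6).
Normal n = (DH-2→DH-3) × (DH-2→DH-4) = (50.4, 572.4, -1816).
So ∂z/∂E = −n_x/n_z = 0.02775330 and ∂z/∂N = −n_y/n_z = 0.31519824.
Intercept c from DH-2: 580.5 − 12970.59 − 1364496.32 = −1376886.41.
At (467230, 4329268): z_contact = 12967.2 + 1364577.6 − 1376886.41 = 658.4 m.
Depth below ground = 669 − 658.4 = 11 m.

11 m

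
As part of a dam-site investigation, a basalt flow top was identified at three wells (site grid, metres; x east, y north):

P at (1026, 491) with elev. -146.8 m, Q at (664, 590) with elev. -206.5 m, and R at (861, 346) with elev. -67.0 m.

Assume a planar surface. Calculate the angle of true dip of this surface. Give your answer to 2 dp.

Two edge vectors: P→Q = (-362, 99, -59.7), P→R = (-165, -145, 79.8).
Normal n = (P→Q) × (P→R) = (-756.3, 38738.1, 68825).
So ∂z/∂x = −n_x/n_z = 0.01099 and ∂z/∂y = −n_y/n_z = −0.56285.
Gradient magnitude |∇z| = √(a² + b²) = √(0.00012 + 0.31680) = 0.56296.
True dip = arctan(0.56296) = 29.38°, dipping toward N (azimuth ≈ 359°).

29.38°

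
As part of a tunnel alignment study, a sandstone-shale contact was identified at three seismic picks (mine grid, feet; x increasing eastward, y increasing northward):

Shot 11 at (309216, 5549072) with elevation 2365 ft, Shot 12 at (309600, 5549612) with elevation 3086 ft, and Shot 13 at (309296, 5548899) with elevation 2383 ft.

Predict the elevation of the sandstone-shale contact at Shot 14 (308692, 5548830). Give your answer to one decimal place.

Two edge vectors: Shot 11→Shot 12 = (384, 540, 721), Shot 11→Shot 13 = (80, -173, 18).
Normal n = (Shot 11→Shot 12) × (Shot 11→Shot 13) = (134453, 50768, -109632).
So ∂z/∂x = −n_x/n_z = 1.226402875 and ∂z/∂y = −n_y/n_z = 0.463076474.
Intercept c from Shot 11: 2365 − 379223.39 − 2569644.70 = −2946503.09.
At (308692, 5548830): z = 378580.8 + 2569532.6 − 2946503.09 = 1610.3 ft.

1610.3 ft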